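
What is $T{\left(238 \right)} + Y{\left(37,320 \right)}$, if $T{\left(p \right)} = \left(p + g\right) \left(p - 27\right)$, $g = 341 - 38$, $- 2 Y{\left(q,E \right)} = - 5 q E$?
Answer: $143751$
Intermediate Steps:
$Y{\left(q,E \right)} = \frac{5 E q}{2}$ ($Y{\left(q,E \right)} = - \frac{- 5 q E}{2} = - \frac{\left(-5\right) E q}{2} = \frac{5 E q}{2}$)
$g = 303$
$T{\left(p \right)} = \left(-27 + p\right) \left(303 + p\right)$ ($T{\left(p \right)} = \left(p + 303\right) \left(p - 27\right) = \left(303 + p\right) \left(-27 + p\right) = \left(-27 + p\right) \left(303 + p\right)$)
$T{\left(238 \right)} + Y{\left(37,320 \right)} = \left(-8181 + 238^{2} + 276 \cdot 238\right) + \frac{5}{2} \cdot 320 \cdot 37 = \left(-8181 + 56644 + 65688\right) + 29600 = 114151 + 29600 = 143751$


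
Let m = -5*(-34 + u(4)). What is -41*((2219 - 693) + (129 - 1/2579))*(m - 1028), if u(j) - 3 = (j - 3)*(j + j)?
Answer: 159773177652/2579 ≈ 6.1952e+7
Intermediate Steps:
u(j) = 3 + 2*j*(-3 + j) (u(j) = 3 + (j - 3)*(j + j) = 3 + (-3 + j)*(2*j) = 3 + 2*j*(-3 + j))
m = 115 (m = -5*(-34 + (3 - 6*4 + 2*4²)) = -5*(-34 + (3 - 24 + 2*16)) = -5*(-34 + (3 - 24 + 32)) = -5*(-34 + 11) = -5*(-23) = 115)
-41*((2219 - 693) + (129 - 1/2579))*(m - 1028) = -41*((2219 - 693) + (129 - 1/2579))*(115 - 1028) = -41*(1526 + (129 - 1*1/2579))*(-913) = -41*(1526 + (129 - 1/2579))*(-913) = -41*(1526 + 332690/2579)*(-913) = -174998004*(-913)/2579 = -41*(-3896906772/2579) = 159773177652/2579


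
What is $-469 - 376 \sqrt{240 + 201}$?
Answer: $-8365$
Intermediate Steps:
$-469 - 376 \sqrt{240 + 201} = -469 - 376 \sqrt{441} = -469 - 7896 = -8365$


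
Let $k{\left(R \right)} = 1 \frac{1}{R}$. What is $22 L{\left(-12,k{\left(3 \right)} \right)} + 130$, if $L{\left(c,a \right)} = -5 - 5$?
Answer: $-90$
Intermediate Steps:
$k{\left(R \right)} = \frac{1}{R}$
$L{\left(c,a \right)} = -10$ ($L{\left(c,a \right)} = -5 - 5 = -10$)
$22 L{\left(-12,k{\left(3 \right)} \right)} + 130 = 22 \left(-10\right) + 130 = -220 + 130 = -90$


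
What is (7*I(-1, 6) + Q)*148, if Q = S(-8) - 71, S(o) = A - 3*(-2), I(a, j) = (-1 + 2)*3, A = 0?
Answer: -6512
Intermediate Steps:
I(a, j) = 3 (I(a, j) = 1*3 = 3)
S(o) = 6 (S(o) = 0 - 3*(-2) = 0 + 6 = 6)
Q = -65 (Q = 6 - 71 = -65)
(7*I(-1, 6) + Q)*148 = (7*3 - 65)*148 = (21 - 65)*148 = -44*148 = -6512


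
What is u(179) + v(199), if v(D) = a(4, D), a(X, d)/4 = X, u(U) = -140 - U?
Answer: -303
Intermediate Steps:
a(X, d) = 4*X
v(D) = 16 (v(D) = 4*4 = 16)
u(179) + v(199) = (-140 - 1*179) + 16 = (-140 - 179) + 16 = -319 + 16 = -303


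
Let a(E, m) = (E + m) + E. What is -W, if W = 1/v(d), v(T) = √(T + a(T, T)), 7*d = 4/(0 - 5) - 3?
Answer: I*√665/38 ≈ 0.67862*I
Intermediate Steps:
a(E, m) = m + 2*E
d = -19/35 (d = (4/(0 - 5) - 3)/7 = (4/(-5) - 3)/7 = (4*(-⅕) - 3)/7 = (-⅘ - 3)/7 = (⅐)*(-19/5) = -19/35 ≈ -0.54286)
v(T) = 2*√T (v(T) = √(T + (T + 2*T)) = √(T + 3*T) = √(4*T) = 2*√T)
W = -I*√665/38 (W = 1/(2*√(-19/35)) = 1/(2*(I*√665/35)) = 1/(2*I*√665/35) = -I*√665/38 ≈ -0.67862*I)
-W = -(-1)*I*√665/38 = I*√665/38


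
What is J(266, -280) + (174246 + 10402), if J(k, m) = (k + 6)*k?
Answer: 257000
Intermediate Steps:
J(k, m) = k*(6 + k) (J(k, m) = (6 + k)*k = k*(6 + k))
J(266, -280) + (174246 + 10402) = 266*(6 + 266) + (174246 + 10402) = 266*272 + 184648 = 72352 + 184648 = 257000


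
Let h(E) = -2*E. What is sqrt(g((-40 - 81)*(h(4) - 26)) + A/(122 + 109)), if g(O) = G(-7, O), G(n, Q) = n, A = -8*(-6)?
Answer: I*sqrt(40271)/77 ≈ 2.6062*I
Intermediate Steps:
A = 48
g(O) = -7
sqrt(g((-40 - 81)*(h(4) - 26)) + A/(122 + 109)) = sqrt(-7 + 48/(122 + 109)) = sqrt(-7 + 48/231) = sqrt(-7 + 48*(1/231)) = sqrt(-7 + 16/77) = sqrt(-523/77) = I*sqrt(40271)/77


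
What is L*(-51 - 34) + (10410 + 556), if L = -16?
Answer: 12326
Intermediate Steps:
L*(-51 - 34) + (10410 + 556) = -16*(-51 - 34) + (10410 + 556) = -16*(-85) + 10966 = 1360 + 10966 = 12326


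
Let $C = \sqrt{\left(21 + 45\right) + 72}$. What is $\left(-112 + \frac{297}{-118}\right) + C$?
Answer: $- \frac{13513}{118} + \sqrt{138} \approx -102.77$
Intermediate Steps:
$C = \sqrt{138}$ ($C = \sqrt{66 + 72} = \sqrt{138} \approx 11.747$)
$\left(-112 + \frac{297}{-118}\right) + C = \left(-112 + \frac{297}{-118}\right) + \sqrt{138} = \left(-112 + 297 \left(- \frac{1}{118}\right)\right) + \sqrt{138} = \left(-112 - \frac{297}{118}\right) + \sqrt{138} = - \frac{13513}{118} + \sqrt{138}$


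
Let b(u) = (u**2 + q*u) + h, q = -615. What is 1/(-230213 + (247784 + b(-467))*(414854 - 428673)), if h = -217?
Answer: -1/10404016372 ≈ -9.6117e-11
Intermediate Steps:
b(u) = -217 + u**2 - 615*u (b(u) = (u**2 - 615*u) - 217 = -217 + u**2 - 615*u)
1/(-230213 + (247784 + b(-467))*(414854 - 428673)) = 1/(-230213 + (247784 + (-217 + (-467)**2 - 615*(-467)))*(414854 - 428673)) = 1/(-230213 + (247784 + (-217 + 218089 + 287205))*(-13819)) = 1/(-230213 + (247784 + 505077)*(-13819)) = 1/(-230213 + 752861*(-13819)) = 1/(-230213 - 10403786159) = 1/(-10404016372) = -1/10404016372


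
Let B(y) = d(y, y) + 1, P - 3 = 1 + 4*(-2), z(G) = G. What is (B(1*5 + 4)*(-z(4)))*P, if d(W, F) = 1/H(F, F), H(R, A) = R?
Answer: 160/9 ≈ 17.778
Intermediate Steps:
d(W, F) = 1/F
P = -4 (P = 3 + (1 + 4*(-2)) = 3 + (1 - 8) = 3 - 7 = -4)
B(y) = 1 + 1/y (B(y) = 1/y + 1 = 1 + 1/y)
(B(1*5 + 4)*(-z(4)))*P = (((1 + (1*5 + 4))/(1*5 + 4))*(-1*4))*(-4) = (((1 + (5 + 4))/(5 + 4))*(-4))*(-4) = (((1 + 9)/9)*(-4))*(-4) = (((⅑)*10)*(-4))*(-4) = ((10/9)*(-4))*(-4) = -40/9*(-4) = 160/9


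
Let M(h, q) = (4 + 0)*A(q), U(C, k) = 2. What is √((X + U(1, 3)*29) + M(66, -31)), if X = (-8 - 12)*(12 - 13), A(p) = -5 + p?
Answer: I*√66 ≈ 8.124*I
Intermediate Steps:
X = 20 (X = -20*(-1) = 20)
M(h, q) = -20 + 4*q (M(h, q) = (4 + 0)*(-5 + q) = 4*(-5 + q) = -20 + 4*q)
√((X + U(1, 3)*29) + M(66, -31)) = √((20 + 2*29) + (-20 + 4*(-31))) = √((20 + 58) + (-20 - 124)) = √(78 - 144) = √(-66) = I*√66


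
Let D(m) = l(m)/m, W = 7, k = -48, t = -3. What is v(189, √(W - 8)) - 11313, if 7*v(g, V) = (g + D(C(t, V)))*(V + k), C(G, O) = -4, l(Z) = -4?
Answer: -88311/7 + 190*I/7 ≈ -12616.0 + 27.143*I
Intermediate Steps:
D(m) = -4/m
v(g, V) = (1 + g)*(-48 + V)/7 (v(g, V) = ((g - 4/(-4))*(V - 48))/7 = ((g - 4*(-¼))*(-48 + V))/7 = ((g + 1)*(-48 + V))/7 = ((1 + g)*(-48 + V))/7 = (1 + g)*(-48 + V)/7)
v(189, √(W - 8)) - 11313 = (-48/7 - 48/7*189 + √(7 - 8)/7 + (⅐)*√(7 - 8)*189) - 11313 = (-48/7 - 1296 + √(-1)/7 + (⅐)*√(-1)*189) - 11313 = (-48/7 - 1296 + I/7 + (⅐)*I*189) - 11313 = (-48/7 - 1296 + I/7 + 27*I) - 11313 = (-9120/7 + 190*I/7) - 11313 = -88311/7 + 190*I/7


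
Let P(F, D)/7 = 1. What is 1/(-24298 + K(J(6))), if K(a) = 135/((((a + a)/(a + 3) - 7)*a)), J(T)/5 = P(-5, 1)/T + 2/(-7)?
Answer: -66859/1624892656 ≈ -4.1147e-5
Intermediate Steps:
P(F, D) = 7 (P(F, D) = 7*1 = 7)
J(T) = -10/7 + 35/T (J(T) = 5*(7/T + 2/(-7)) = 5*(7/T + 2*(-1/7)) = 5*(7/T - 2/7) = 5*(-2/7 + 7/T) = -10/7 + 35/T)
K(a) = 135/(a*(-7 + 2*a/(3 + a))) (K(a) = 135/((((2*a)/(3 + a) - 7)*a)) = 135/(((2*a/(3 + a) - 7)*a)) = 135/(((-7 + 2*a/(3 + a))*a)) = 135/((a*(-7 + 2*a/(3 + a)))) = 135*(1/(a*(-7 + 2*a/(3 + a)))) = 135/(a*(-7 + 2*a/(3 + a))))
1/(-24298 + K(J(6))) = 1/(-24298 + 135*(-3 - (-10/7 + 35/6))/((-10/7 + 35/6)*(21 + 5*(-10/7 + 35/6)))) = 1/(-24298 + 135*(-3 - 1*185/42)/((185/42)*(21 + 5*(185/42)))) = 1/(-24298 + 135*(42/185)*(-3 - 185/42)/(21 + 925/42)) = 1/(-24298 + 135*(42/185)*(-311/42)/(1807/42)) = 1/(-24298 + 135*(42/185)*(42/1807)*(-311/42)) = 1/(-24298 - 352674/66859) = 1/(-1624892656/66859) = -66859/1624892656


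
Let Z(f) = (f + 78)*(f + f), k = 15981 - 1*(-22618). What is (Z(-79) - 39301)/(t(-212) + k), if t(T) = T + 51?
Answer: -39143/38438 ≈ -1.0183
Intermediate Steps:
k = 38599 (k = 15981 + 22618 = 38599)
t(T) = 51 + T
Z(f) = 2*f*(78 + f) (Z(f) = (78 + f)*(2*f) = 2*f*(78 + f))
(Z(-79) - 39301)/(t(-212) + k) = (2*(-79)*(78 - 79) - 39301)/((51 - 212) + 38599) = (2*(-79)*(-1) - 39301)/(-161 + 38599) = (158 - 39301)/38438 = -39143*1/38438 = -39143/38438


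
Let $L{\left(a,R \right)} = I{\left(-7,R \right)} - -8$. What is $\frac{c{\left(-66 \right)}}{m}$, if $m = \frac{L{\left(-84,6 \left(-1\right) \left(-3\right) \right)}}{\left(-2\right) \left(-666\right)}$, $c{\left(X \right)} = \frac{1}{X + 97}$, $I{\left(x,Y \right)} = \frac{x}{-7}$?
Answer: $\frac{148}{31} \approx 4.7742$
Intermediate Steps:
$I{\left(x,Y \right)} = - \frac{x}{7}$ ($I{\left(x,Y \right)} = x \left(- \frac{1}{7}\right) = - \frac{x}{7}$)
$L{\left(a,R \right)} = 9$ ($L{\left(a,R \right)} = \left(- \frac{1}{7}\right) \left(-7\right) - -8 = 1 + 8 = 9$)
$c{\left(X \right)} = \frac{1}{97 + X}$
$m = \frac{1}{148}$ ($m = \frac{9}{\left(-2\right) \left(-666\right)} = \frac{9}{1332} = 9 \cdot \frac{1}{1332} = \frac{1}{148} \approx 0.0067568$)
$\frac{c{\left(-66 \right)}}{m} = \frac{\frac{1}{\frac{1}{148}}}{97 - 66} = \frac{1}{31} \cdot 148 = \frac{148}{31}$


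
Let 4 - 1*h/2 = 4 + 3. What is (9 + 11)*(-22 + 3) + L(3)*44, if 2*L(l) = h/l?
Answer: -424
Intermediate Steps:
h = -6 (h = 8 - 2*(4 + 3) = 8 - 2*7 = 8 - 14 = -6)
L(l) = -3/l (L(l) = (-6/l)/2 = -3/l)
(9 + 11)*(-22 + 3) + L(3)*44 = (9 + 11)*(-22 + 3) - 3/3*44 = 20*(-19) - 3*⅓*44 = -380 - 1*44 = -380 - 44 = -424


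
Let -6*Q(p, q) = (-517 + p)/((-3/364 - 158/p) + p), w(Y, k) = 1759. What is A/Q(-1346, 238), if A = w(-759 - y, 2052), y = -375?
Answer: -25215308975/3307122 ≈ -7624.5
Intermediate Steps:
A = 1759
Q(p, q) = -(-517 + p)/(6*(-3/364 + p - 158/p)) (Q(p, q) = -(-517 + p)/(6*((-3/364 - 158/p) + p)) = -(-517 + p)/(6*(-3/364 + p - 158/p)))
A/Q(-1346, 238) = 1759/(((182/3)*(-1346)*(-517 - 1346)/(57512 - 364*(-1346)² + 3*(-1346)))) = 1759/(((182/3)*(-1346)*(-1863)/(57512 - 364*1811716 - 4038))) = 1759/(((182/3)*(-1346)*(-1863)/(57512 - 659464624 - 4038))) = 1759/(((182/3)*(-1346)*(-1863)/(-659411150))) = 1759/(((182/3)*(-1346)*(-1/659411150)*(-1863))) = 1759/(-3307122/14335025) = 1759*(-14335025/3307122) = -25215308975/3307122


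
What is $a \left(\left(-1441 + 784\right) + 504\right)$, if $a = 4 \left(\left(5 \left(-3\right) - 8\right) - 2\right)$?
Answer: $15300$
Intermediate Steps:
$a = -100$ ($a = 4 \left(\left(-15 - 8\right) - 2\right) = 4 \left(-23 - 2\right) = 4 \left(-25\right) = -100$)
$a \left(\left(-1441 + 784\right) + 504\right) = - 100 \left(\left(-1441 + 784\right) + 504\right) = - 100 \left(-657 + 504\right) = \left(-100\right) \left(-153\right) = 15300$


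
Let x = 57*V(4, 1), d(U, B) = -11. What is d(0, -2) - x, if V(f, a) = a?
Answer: -68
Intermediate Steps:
x = 57 (x = 57*1 = 57)
d(0, -2) - x = -11 - 1*57 = -11 - 57 = -68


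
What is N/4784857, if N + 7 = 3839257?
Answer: 3839250/4784857 ≈ 0.80237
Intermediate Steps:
N = 3839250 (N = -7 + 3839257 = 3839250)
N/4784857 = 3839250/4784857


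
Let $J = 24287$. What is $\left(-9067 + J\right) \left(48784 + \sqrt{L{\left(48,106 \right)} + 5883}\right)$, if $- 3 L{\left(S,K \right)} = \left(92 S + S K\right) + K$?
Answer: $742492480 + \frac{15220 \sqrt{24117}}{3} \approx 7.4328 \cdot 10^{8}$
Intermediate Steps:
$L{\left(S,K \right)} = - \frac{92 S}{3} - \frac{K}{3} - \frac{K S}{3}$ ($L{\left(S,K \right)} = - \frac{\left(92 S + S K\right) + K}{3} = - \frac{\left(92 S + K S\right) + K}{3} = - \frac{K + 92 S + K S}{3} = - \frac{92 S}{3} - \frac{K}{3} - \frac{K S}{3}$)
$\left(-9067 + J\right) \left(48784 + \sqrt{L{\left(48,106 \right)} + 5883}\right) = \left(-9067 + 24287\right) \left(48784 + \sqrt{\left(\left(- \frac{92}{3}\right) 48 - \frac{106}{3} - \frac{106}{3} \cdot 48\right) + 5883}\right) = 15220 \left(48784 + \sqrt{\left(-1472 - \frac{106}{3} - 1696\right) + 5883}\right) = 15220 \left(48784 + \sqrt{- \frac{9610}{3} + 5883}\right) = 15220 \left(48784 + \sqrt{\frac{8039}{3}}\right) = 15220 \left(48784 + \frac{\sqrt{24117}}{3}\right) = 742492480 + \frac{15220 \sqrt{24117}}{3}$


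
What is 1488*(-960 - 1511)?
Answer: -3676848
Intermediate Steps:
1488*(-960 - 1511) = 1488*(-2471) = -3676848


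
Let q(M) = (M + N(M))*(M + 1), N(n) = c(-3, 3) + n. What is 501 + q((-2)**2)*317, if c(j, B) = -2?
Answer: 10011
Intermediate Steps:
N(n) = -2 + n
q(M) = (1 + M)*(-2 + 2*M) (q(M) = (M + (-2 + M))*(M + 1) = (-2 + 2*M)*(1 + M) = (1 + M)*(-2 + 2*M))
501 + q((-2)**2)*317 = 501 + (-2 + 2*((-2)**2)**2)*317 = 501 + (-2 + 2*4**2)*317 = 501 + (-2 + 2*16)*317 = 501 + (-2 + 32)*317 = 501 + 30*317 = 501 + 9510 = 10011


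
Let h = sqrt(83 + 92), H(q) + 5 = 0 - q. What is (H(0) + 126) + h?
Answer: 121 + 5*sqrt(7) ≈ 134.23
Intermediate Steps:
H(q) = -5 - q (H(q) = -5 + (0 - q) = -5 - q)
h = 5*sqrt(7) (h = sqrt(175) = 5*sqrt(7) ≈ 13.229)
(H(0) + 126) + h = ((-5 - 1*0) + 126) + 5*sqrt(7) = ((-5 + 0) + 126) + 5*sqrt(7) = (-5 + 126) + 5*sqrt(7) = 121 + 5*sqrt(7)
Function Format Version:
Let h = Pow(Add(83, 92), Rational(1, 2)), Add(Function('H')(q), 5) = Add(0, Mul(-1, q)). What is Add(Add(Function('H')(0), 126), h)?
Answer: Add(121, Mul(5, Pow(7, Rational(1, 2)))) ≈ 134.23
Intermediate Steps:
Function('H')(q) = Add(-5, Mul(-1, q)) (Function('H')(q) = Add(-5, Add(0, Mul(-1, q))) = Add(-5, Mul(-1, q)))
h = Mul(5, Pow(7, Rational(1, 2))) (h = Pow(175, Rational(1, 2)) = Mul(5, Pow(7, Rational(1, 2))) ≈ 13.229)
Add(Add(Function('H')(0), 126), h) = Add(Add(Add(-5, Mul(-1, 0)), 126), Mul(5, Pow(7, Rational(1, 2)))) = Add(Add(Add(-5, 0), 126), Mul(5, Pow(7, Rational(1, 2)))) = Add(Add(-5, 126), Mul(5, Pow(7, Rational(1, 2)))) = Add(121, Mul(5, Pow(7, Rational(1, 2))))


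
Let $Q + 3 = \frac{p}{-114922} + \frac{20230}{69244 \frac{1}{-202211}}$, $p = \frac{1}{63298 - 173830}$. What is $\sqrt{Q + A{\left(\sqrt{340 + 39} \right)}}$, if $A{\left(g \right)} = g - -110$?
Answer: $\frac{\sqrt{-14547951874487952393600176169054 + 246700851804447719827318416 \sqrt{379}}}{15706713590196} \approx 242.8 i$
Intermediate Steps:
$p = - \frac{1}{110532}$ ($p = \frac{1}{-110532} = - \frac{1}{110532} \approx -9.0472 \cdot 10^{-6}$)
$A{\left(g \right)} = 110 + g$ ($A{\left(g \right)} = g + 110 = 110 + g$)
$Q = - \frac{1855905614435357243}{31413427180392}$ ($Q = -3 + \left(- \frac{1}{110532 \left(-114922\right)} + \frac{20230}{69244 \frac{1}{-202211}}\right) = -3 + \left(\left(- \frac{1}{110532}\right) \left(- \frac{1}{114922}\right) + \frac{20230}{69244 \left(- \frac{1}{202211}\right)}\right) = -3 + \left(\frac{1}{12702558504} + \frac{20230}{- \frac{69244}{202211}}\right) = -3 + \left(\frac{1}{12702558504} + 20230 \left(- \frac{202211}{69244}\right)\right) = -3 + \left(\frac{1}{12702558504} - \frac{292194895}{4946}\right) = -3 - \frac{1855811374153816067}{31413427180392} = - \frac{1855905614435357243}{31413427180392} \approx -59080.0$)
$\sqrt{Q + A{\left(\sqrt{340 + 39} \right)}} = \sqrt{- \frac{1855905614435357243}{31413427180392} + \left(110 + \sqrt{340 + 39}\right)} = \sqrt{- \frac{1855905614435357243}{31413427180392} + \left(110 + \sqrt{379}\right)} = \sqrt{- \frac{1852450137445514123}{31413427180392} + \sqrt{379}}$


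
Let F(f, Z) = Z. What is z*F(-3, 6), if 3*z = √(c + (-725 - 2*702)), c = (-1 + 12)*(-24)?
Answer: 2*I*√2393 ≈ 97.837*I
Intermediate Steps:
c = -264 (c = 11*(-24) = -264)
z = I*√2393/3 (z = √(-264 + (-725 - 2*702))/3 = √(-264 + (-725 - 1404))/3 = √(-264 - 2129)/3 = √(-2393)/3 = (I*√2393)/3 = I*√2393/3 ≈ 16.306*I)
z*F(-3, 6) = (I*√2393/3)*6 = 2*I*√2393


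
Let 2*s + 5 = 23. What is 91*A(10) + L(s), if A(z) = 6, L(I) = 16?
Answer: 562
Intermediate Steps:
s = 9 (s = -5/2 + (½)*23 = -5/2 + 23/2 = 9)
91*A(10) + L(s) = 91*6 + 16 = 546 + 16 = 562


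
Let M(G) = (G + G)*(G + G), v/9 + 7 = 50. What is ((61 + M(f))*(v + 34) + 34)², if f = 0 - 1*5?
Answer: 4598874225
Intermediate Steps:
v = 387 (v = -63 + 9*50 = -63 + 450 = 387)
f = -5 (f = 0 - 5 = -5)
M(G) = 4*G² (M(G) = (2*G)*(2*G) = 4*G²)
((61 + M(f))*(v + 34) + 34)² = ((61 + 4*(-5)²)*(387 + 34) + 34)² = ((61 + 4*25)*421 + 34)² = ((61 + 100)*421 + 34)² = (161*421 + 34)² = (67781 + 34)² = 67815² = 4598874225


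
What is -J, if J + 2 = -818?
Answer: 820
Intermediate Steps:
J = -820 (J = -2 - 818 = -820)
-J = -1*(-820) = 820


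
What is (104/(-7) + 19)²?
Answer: 841/49 ≈ 17.163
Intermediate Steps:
(104/(-7) + 19)² = (104*(-⅐) + 19)² = (-104/7 + 19)² = (29/7)² = 841/49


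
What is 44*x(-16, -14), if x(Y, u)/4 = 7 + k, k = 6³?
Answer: 39248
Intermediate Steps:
k = 216
x(Y, u) = 892 (x(Y, u) = 4*(7 + 216) = 4*223 = 892)
44*x(-16, -14) = 44*892 = 39248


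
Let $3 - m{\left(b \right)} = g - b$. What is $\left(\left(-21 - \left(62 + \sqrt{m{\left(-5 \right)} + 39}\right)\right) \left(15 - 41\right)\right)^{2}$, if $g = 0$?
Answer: $4681976 + 112216 \sqrt{37} \approx 5.3646 \cdot 10^{6}$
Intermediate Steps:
$m{\left(b \right)} = 3 + b$ ($m{\left(b \right)} = 3 - \left(0 - b\right) = 3 - - b = 3 + b$)
$\left(\left(-21 - \left(62 + \sqrt{m{\left(-5 \right)} + 39}\right)\right) \left(15 - 41\right)\right)^{2} = \left(\left(-21 - \left(62 + \sqrt{\left(3 - 5\right) + 39}\right)\right) \left(15 - 41\right)\right)^{2} = \left(\left(-21 - \left(62 + \sqrt{-2 + 39}\right)\right) \left(-26\right)\right)^{2} = \left(\left(-21 - \left(62 + \sqrt{37}\right)\right) \left(-26\right)\right)^{2} = \left(\left(-83 - \sqrt{37}\right) \left(-26\right)\right)^{2} = \left(2158 + 26 \sqrt{37}\right)^{2}$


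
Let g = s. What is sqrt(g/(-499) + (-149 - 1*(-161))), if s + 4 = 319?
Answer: sqrt(2830827)/499 ≈ 3.3718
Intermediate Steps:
s = 315 (s = -4 + 319 = 315)
g = 315
sqrt(g/(-499) + (-149 - 1*(-161))) = sqrt(315/(-499) + (-149 - 1*(-161))) = sqrt(315*(-1/499) + (-149 + 161)) = sqrt(-315/499 + 12) = sqrt(5673/499) = sqrt(2830827)/499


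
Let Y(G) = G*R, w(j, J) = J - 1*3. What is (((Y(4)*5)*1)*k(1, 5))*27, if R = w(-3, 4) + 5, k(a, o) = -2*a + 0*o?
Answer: -6480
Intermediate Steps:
w(j, J) = -3 + J (w(j, J) = J - 3 = -3 + J)
k(a, o) = -2*a (k(a, o) = -2*a + 0 = -2*a)
R = 6 (R = (-3 + 4) + 5 = 1 + 5 = 6)
Y(G) = 6*G (Y(G) = G*6 = 6*G)
(((Y(4)*5)*1)*k(1, 5))*27 = ((((6*4)*5)*1)*(-2*1))*27 = (((24*5)*1)*(-2))*27 = ((120*1)*(-2))*27 = (120*(-2))*27 = -240*27 = -6480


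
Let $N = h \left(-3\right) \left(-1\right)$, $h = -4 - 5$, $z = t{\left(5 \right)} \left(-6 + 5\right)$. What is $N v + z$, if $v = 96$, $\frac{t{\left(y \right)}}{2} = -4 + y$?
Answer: $-2594$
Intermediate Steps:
$t{\left(y \right)} = -8 + 2 y$ ($t{\left(y \right)} = 2 \left(-4 + y\right) = -8 + 2 y$)
$z = -2$ ($z = \left(-8 + 2 \cdot 5\right) \left(-6 + 5\right) = \left(-8 + 10\right) \left(-1\right) = 2 \left(-1\right) = -2$)
$h = -9$
$N = -27$ ($N = \left(-9\right) \left(-3\right) \left(-1\right) = 27 \left(-1\right) = -27$)
$N v + z = \left(-27\right) 96 - 2 = -2592 - 2 = -2594$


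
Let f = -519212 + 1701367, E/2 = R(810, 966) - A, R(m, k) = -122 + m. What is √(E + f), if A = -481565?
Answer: 11*√17741 ≈ 1465.1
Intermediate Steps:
E = 964506 (E = 2*((-122 + 810) - 1*(-481565)) = 2*(688 + 481565) = 2*482253 = 964506)
f = 1182155
√(E + f) = √(964506 + 1182155) = √2146661 = 11*√17741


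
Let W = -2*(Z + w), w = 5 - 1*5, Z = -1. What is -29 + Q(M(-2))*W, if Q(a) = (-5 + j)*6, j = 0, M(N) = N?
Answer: -89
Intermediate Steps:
w = 0 (w = 5 - 5 = 0)
W = 2 (W = -2*(-1 + 0) = -2*(-1) = 2)
Q(a) = -30 (Q(a) = (-5 + 0)*6 = -5*6 = -30)
-29 + Q(M(-2))*W = -29 - 30*2 = -29 - 60 = -89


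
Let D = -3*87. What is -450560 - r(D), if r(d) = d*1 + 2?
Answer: -450301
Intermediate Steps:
D = -261
r(d) = 2 + d (r(d) = d + 2 = 2 + d)
-450560 - r(D) = -450560 - (2 - 261) = -450560 - 1*(-259) = -450560 + 259 = -450301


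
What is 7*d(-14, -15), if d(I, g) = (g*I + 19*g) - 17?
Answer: -644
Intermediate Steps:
d(I, g) = -17 + 19*g + I*g (d(I, g) = (I*g + 19*g) - 17 = (19*g + I*g) - 17 = -17 + 19*g + I*g)
7*d(-14, -15) = 7*(-17 + 19*(-15) - 14*(-15)) = 7*(-17 - 285 + 210) = 7*(-92) = -644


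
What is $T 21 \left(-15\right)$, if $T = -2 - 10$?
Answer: $3780$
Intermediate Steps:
$T = -12$
$T 21 \left(-15\right) = \left(-12\right) 21 \left(-15\right) = \left(-252\right) \left(-15\right) = 3780$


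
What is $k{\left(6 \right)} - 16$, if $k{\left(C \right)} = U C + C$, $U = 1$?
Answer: $-4$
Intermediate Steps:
$k{\left(C \right)} = 2 C$ ($k{\left(C \right)} = 1 C + C = C + C = 2 C$)
$k{\left(6 \right)} - 16 = 2 \cdot 6 - 16 = 12 - 16 = -4$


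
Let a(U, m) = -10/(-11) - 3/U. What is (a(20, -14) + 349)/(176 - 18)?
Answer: 76947/34760 ≈ 2.2137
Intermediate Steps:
a(U, m) = 10/11 - 3/U (a(U, m) = -10*(-1/11) - 3/U = 10/11 - 3/U)
(a(20, -14) + 349)/(176 - 18) = ((10/11 - 3/20) + 349)/(176 - 18) = ((10/11 - 3*1/20) + 349)/158 = ((10/11 - 3/20) + 349)*(1/158) = (167/220 + 349)*(1/158) = (76947/220)*(1/158) = 76947/34760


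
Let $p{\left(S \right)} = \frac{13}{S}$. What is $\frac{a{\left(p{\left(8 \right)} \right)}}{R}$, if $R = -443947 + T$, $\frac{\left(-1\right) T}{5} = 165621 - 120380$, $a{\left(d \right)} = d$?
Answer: $- \frac{13}{5361216} \approx -2.4248 \cdot 10^{-6}$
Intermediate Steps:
$T = -226205$ ($T = - 5 \left(165621 - 120380\right) = \left(-5\right) 45241 = -226205$)
$R = -670152$ ($R = -443947 - 226205 = -670152$)
$\frac{a{\left(p{\left(8 \right)} \right)}}{R} = \frac{13 \cdot \frac{1}{8}}{-670152} = 13 \cdot \frac{1}{8} \left(- \frac{1}{670152}\right) = \frac{13}{8} \left(- \frac{1}{670152}\right) = - \frac{13}{5361216}$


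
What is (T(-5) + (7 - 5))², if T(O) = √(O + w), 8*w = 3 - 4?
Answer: -9/8 + I*√82 ≈ -1.125 + 9.0554*I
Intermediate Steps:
w = -⅛ (w = (3 - 4)/8 = (⅛)*(-1) = -⅛ ≈ -0.12500)
T(O) = √(-⅛ + O) (T(O) = √(O - ⅛) = √(-⅛ + O))
(T(-5) + (7 - 5))² = (√(-2 + 16*(-5))/4 + (7 - 5))² = (√(-2 - 80)/4 + 2)² = (√(-82)/4 + 2)² = ((I*√82)/4 + 2)² = (I*√82/4 + 2)² = (2 + I*√82/4)²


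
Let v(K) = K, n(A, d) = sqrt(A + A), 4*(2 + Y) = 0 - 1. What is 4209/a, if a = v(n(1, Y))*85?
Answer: 4209*sqrt(2)/170 ≈ 35.014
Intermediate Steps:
Y = -9/4 (Y = -2 + (0 - 1)/4 = -2 + (1/4)*(-1) = -2 - 1/4 = -9/4 ≈ -2.2500)
n(A, d) = sqrt(2)*sqrt(A) (n(A, d) = sqrt(2*A) = sqrt(2)*sqrt(A))
a = 85*sqrt(2) (a = (sqrt(2)*sqrt(1))*85 = (sqrt(2)*1)*85 = sqrt(2)*85 = 85*sqrt(2) ≈ 120.21)
4209/a = 4209/((85*sqrt(2))) = 4209*(sqrt(2)/170) = 4209*sqrt(2)/170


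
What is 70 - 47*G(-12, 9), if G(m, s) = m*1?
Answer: 634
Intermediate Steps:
G(m, s) = m
70 - 47*G(-12, 9) = 70 - 47*(-12) = 70 + 564 = 634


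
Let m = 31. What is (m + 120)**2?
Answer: 22801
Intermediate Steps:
(m + 120)**2 = (31 + 120)**2 = 151**2 = 22801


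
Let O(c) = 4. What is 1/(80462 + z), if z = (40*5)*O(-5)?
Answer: 1/81262 ≈ 1.2306e-5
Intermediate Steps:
z = 800 (z = (40*5)*4 = 200*4 = 800)
1/(80462 + z) = 1/(80462 + 800) = 1/81262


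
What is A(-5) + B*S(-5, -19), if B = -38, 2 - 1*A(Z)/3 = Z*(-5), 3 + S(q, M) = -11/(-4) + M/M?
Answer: -195/2 ≈ -97.500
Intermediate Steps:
S(q, M) = ¾ (S(q, M) = -3 + (-11/(-4) + M/M) = -3 + (-11*(-¼) + 1) = -3 + (11/4 + 1) = -3 + 15/4 = ¾)
A(Z) = 6 + 15*Z (A(Z) = 6 - 3*Z*(-5) = 6 - (-15)*Z = 6 + 15*Z)
A(-5) + B*S(-5, -19) = (6 + 15*(-5)) - 38*¾ = (6 - 75) - 57/2 = -69 - 57/2 = -195/2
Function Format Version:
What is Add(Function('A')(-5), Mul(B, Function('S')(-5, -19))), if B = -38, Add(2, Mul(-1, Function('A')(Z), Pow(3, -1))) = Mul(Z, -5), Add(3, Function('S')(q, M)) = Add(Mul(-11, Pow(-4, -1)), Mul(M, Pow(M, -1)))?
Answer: Rational(-195, 2) ≈ -97.500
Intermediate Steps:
Function('S')(q, M) = Rational(3, 4) (Function('S')(q, M) = Add(-3, Add(Mul(-11, Pow(-4, -1)), Mul(M, Pow(M, -1)))) = Add(-3, Add(Mul(-11, Rational(-1, 4)), 1)) = Add(-3, Add(Rational(11, 4), 1)) = Add(-3, Rational(15, 4)) = Rational(3, 4))
Function('A')(Z) = Add(6, Mul(15, Z)) (Function('A')(Z) = Add(6, Mul(-3, Mul(Z, -5))) = Add(6, Mul(-3, Mul(-5, Z))) = Add(6, Mul(15, Z)))
Add(Function('A')(-5), Mul(B, Function('S')(-5, -19))) = Add(Add(6, Mul(15, -5)), Mul(-38, Rational(3, 4))) = Add(Add(6, -75), Rational(-57, 2)) = Add(-69, Rational(-57, 2)) = Rational(-195, 2)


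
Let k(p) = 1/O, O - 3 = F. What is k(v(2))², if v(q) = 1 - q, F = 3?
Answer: 1/36 ≈ 0.027778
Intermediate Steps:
O = 6 (O = 3 + 3 = 6)
k(p) = ⅙ (k(p) = 1/6 = ⅙)
k(v(2))² = (⅙)² = 1/36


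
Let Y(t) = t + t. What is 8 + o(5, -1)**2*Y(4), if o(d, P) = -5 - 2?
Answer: 400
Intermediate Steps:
o(d, P) = -7
Y(t) = 2*t
8 + o(5, -1)**2*Y(4) = 8 + (-7)**2*(2*4) = 8 + 49*8 = 8 + 392 = 400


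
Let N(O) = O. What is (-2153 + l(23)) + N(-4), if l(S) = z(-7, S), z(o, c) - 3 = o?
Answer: -2161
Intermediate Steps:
z(o, c) = 3 + o
l(S) = -4 (l(S) = 3 - 7 = -4)
(-2153 + l(23)) + N(-4) = (-2153 - 4) - 4 = -2157 - 4 = -2161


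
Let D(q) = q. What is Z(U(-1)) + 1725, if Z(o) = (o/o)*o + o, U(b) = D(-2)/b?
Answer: 1729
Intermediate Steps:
U(b) = -2/b
Z(o) = 2*o (Z(o) = 1*o + o = o + o = 2*o)
Z(U(-1)) + 1725 = 2*(-2/(-1)) + 1725 = 2*(-2*(-1)) + 1725 = 2*2 + 1725 = 4 + 1725 = 1729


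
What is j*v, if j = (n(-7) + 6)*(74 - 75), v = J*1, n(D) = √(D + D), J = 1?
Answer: -6 - I*√14 ≈ -6.0 - 3.7417*I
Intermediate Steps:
n(D) = √2*√D (n(D) = √(2*D) = √2*√D)
v = 1 (v = 1*1 = 1)
j = -6 - I*√14 (j = (√2*√(-7) + 6)*(74 - 75) = (√2*(I*√7) + 6)*(-1) = (I*√14 + 6)*(-1) = (6 + I*√14)*(-1) = -6 - I*√14 ≈ -6.0 - 3.7417*I)
j*v = (-6 - I*√14)*1 = -6 - I*√14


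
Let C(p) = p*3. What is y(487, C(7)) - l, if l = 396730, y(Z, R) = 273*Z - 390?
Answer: -264169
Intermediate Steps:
C(p) = 3*p
y(Z, R) = -390 + 273*Z
y(487, C(7)) - l = (-390 + 273*487) - 1*396730 = (-390 + 132951) - 396730 = 132561 - 396730 = -264169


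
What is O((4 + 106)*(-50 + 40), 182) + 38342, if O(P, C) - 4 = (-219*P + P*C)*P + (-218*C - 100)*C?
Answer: -51970886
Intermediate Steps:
O(P, C) = 4 + C*(-100 - 218*C) + P*(-219*P + C*P) (O(P, C) = 4 + ((-219*P + P*C)*P + (-218*C - 100)*C) = 4 + ((-219*P + C*P)*P + (-100 - 218*C)*C) = 4 + (P*(-219*P + C*P) + C*(-100 - 218*C)) = 4 + (C*(-100 - 218*C) + P*(-219*P + C*P)) = 4 + C*(-100 - 218*C) + P*(-219*P + C*P))
O((4 + 106)*(-50 + 40), 182) + 38342 = (4 - 219*(-50 + 40)**2*(4 + 106)**2 - 218*182**2 - 100*182 + 182*((4 + 106)*(-50 + 40))**2) + 38342 = (4 - 219*(110*(-10))**2 - 218*33124 - 18200 + 182*(110*(-10))**2) + 38342 = (4 - 219*(-1100)**2 - 7221032 - 18200 + 182*(-1100)**2) + 38342 = (4 - 219*1210000 - 7221032 - 18200 + 182*1210000) + 38342 = (4 - 264990000 - 7221032 - 18200 + 220220000) + 38342 = -52009228 + 38342 = -51970886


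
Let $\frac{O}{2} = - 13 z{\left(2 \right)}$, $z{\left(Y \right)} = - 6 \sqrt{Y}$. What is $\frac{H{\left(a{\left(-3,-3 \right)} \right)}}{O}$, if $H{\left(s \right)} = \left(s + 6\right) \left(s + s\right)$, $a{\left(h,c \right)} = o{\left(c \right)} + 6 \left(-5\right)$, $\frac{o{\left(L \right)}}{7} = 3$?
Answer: $\frac{9 \sqrt{2}}{52} \approx 0.24477$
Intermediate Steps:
$o{\left(L \right)} = 21$ ($o{\left(L \right)} = 7 \cdot 3 = 21$)
$a{\left(h,c \right)} = -9$ ($a{\left(h,c \right)} = 21 + 6 \left(-5\right) = 21 - 30 = -9$)
$H{\left(s \right)} = 2 s \left(6 + s\right)$ ($H{\left(s \right)} = \left(6 + s\right) 2 s = 2 s \left(6 + s\right)$)
$O = 156 \sqrt{2}$ ($O = 2 \left(- 13 \left(- 6 \sqrt{2}\right)\right) = 2 \cdot 78 \sqrt{2} = 156 \sqrt{2} \approx 220.62$)
$\frac{H{\left(a{\left(-3,-3 \right)} \right)}}{O} = \frac{2 \left(-9\right) \left(6 - 9\right)}{156 \sqrt{2}} = 2 \left(-9\right) \left(-3\right) \frac{\sqrt{2}}{312} = 54 \frac{\sqrt{2}}{312} = \frac{9 \sqrt{2}}{52}$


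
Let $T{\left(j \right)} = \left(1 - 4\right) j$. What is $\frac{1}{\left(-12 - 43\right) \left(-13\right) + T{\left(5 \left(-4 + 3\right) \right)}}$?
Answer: $\frac{1}{730} \approx 0.0013699$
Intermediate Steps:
$T{\left(j \right)} = - 3 j$
$\frac{1}{\left(-12 - 43\right) \left(-13\right) + T{\left(5 \left(-4 + 3\right) \right)}} = \frac{1}{\left(-12 - 43\right) \left(-13\right) - 3 \cdot 5 \left(-4 + 3\right)} = \frac{1}{\left(-12 - 43\right) \left(-13\right) - 3 \cdot 5 \left(-1\right)} = \frac{1}{\left(-55\right) \left(-13\right) - -15} = \frac{1}{715 + 15} = \frac{1}{730}$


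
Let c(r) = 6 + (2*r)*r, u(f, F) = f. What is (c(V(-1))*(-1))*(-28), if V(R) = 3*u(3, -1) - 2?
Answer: 2912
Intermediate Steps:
V(R) = 7 (V(R) = 3*3 - 2 = 9 - 2 = 7)
c(r) = 6 + 2*r²
(c(V(-1))*(-1))*(-28) = ((6 + 2*7²)*(-1))*(-28) = ((6 + 2*49)*(-1))*(-28) = ((6 + 98)*(-1))*(-28) = (104*(-1))*(-28) = -104*(-28) = 2912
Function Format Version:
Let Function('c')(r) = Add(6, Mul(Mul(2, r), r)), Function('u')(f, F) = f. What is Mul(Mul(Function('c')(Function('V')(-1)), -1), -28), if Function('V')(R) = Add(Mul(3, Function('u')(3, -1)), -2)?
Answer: 2912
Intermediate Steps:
Function('V')(R) = 7 (Function('V')(R) = Add(Mul(3, 3), -2) = Add(9, -2) = 7)
Function('c')(r) = Add(6, Mul(2, Pow(r, 2)))
Mul(Mul(Function('c')(Function('V')(-1)), -1), -28) = Mul(Mul(Add(6, Mul(2, Pow(7, 2))), -1), -28) = Mul(Mul(Add(6, Mul(2, 49)), -1), -28) = Mul(Mul(Add(6, 98), -1), -28) = Mul(Mul(104, -1), -28) = Mul(-104, -28) = 2912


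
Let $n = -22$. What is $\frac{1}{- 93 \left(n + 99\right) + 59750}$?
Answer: $\frac{1}{52589} \approx 1.9015 \cdot 10^{-5}$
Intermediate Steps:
$\frac{1}{- 93 \left(n + 99\right) + 59750} = \frac{1}{- 93 \left(-22 + 99\right) + 59750} = \frac{1}{\left(-93\right) 77 + 59750} = \frac{1}{-7161 + 59750} = \frac{1}{52589}$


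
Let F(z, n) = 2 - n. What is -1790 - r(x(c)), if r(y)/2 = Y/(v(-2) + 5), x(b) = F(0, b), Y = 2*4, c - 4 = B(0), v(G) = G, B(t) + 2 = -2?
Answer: -5386/3 ≈ -1795.3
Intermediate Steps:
B(t) = -4 (B(t) = -2 - 2 = -4)
c = 0 (c = 4 - 4 = 0)
Y = 8
x(b) = 2 - b
r(y) = 16/3 (r(y) = 2*(8/(-2 + 5)) = 2*(8/3) = 16/3)
-1790 - r(x(c)) = -1790 - 1*16/3 = -1790 - 16/3 = -5386/3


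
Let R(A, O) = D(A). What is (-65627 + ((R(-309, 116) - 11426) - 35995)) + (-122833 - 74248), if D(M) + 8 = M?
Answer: -310446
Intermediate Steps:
D(M) = -8 + M
R(A, O) = -8 + A
(-65627 + ((R(-309, 116) - 11426) - 35995)) + (-122833 - 74248) = (-65627 + (((-8 - 309) - 11426) - 35995)) + (-122833 - 74248) = (-65627 + ((-317 - 11426) - 35995)) - 197081 = (-65627 + (-11743 - 35995)) - 197081 = (-65627 - 47738) - 197081 = -113365 - 197081 = -310446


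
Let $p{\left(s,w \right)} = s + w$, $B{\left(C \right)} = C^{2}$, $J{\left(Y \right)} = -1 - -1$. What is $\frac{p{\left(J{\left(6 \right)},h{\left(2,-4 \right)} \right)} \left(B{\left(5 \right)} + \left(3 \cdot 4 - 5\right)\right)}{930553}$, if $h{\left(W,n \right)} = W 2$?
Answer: $\frac{128}{930553} \approx 0.00013755$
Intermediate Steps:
$J{\left(Y \right)} = 0$ ($J{\left(Y \right)} = -1 + 1 = 0$)
$h{\left(W,n \right)} = 2 W$
$\frac{p{\left(J{\left(6 \right)},h{\left(2,-4 \right)} \right)} \left(B{\left(5 \right)} + \left(3 \cdot 4 - 5\right)\right)}{930553} = \frac{\left(0 + 2 \cdot 2\right) \left(5^{2} + \left(3 \cdot 4 - 5\right)\right)}{930553} = \left(0 + 4\right) \left(25 + \left(12 - 5\right)\right) \frac{1}{930553} = 4 \left(25 + 7\right) \frac{1}{930553} = 4 \cdot 32 \cdot \frac{1}{930553} = 128 \cdot \frac{1}{930553} = \frac{128}{930553}$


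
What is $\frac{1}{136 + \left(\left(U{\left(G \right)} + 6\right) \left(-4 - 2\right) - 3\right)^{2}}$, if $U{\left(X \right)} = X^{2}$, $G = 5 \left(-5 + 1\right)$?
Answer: $\frac{1}{5948857} \approx 1.681 \cdot 10^{-7}$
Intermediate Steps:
$G = -20$ ($G = 5 \left(-4\right) = -20$)
$\frac{1}{136 + \left(\left(U{\left(G \right)} + 6\right) \left(-4 - 2\right) - 3\right)^{2}} = \frac{1}{136 + \left(\left(\left(-20\right)^{2} + 6\right) \left(-4 - 2\right) - 3\right)^{2}} = \frac{1}{136 + \left(\left(400 + 6\right) \left(-6\right) - 3\right)^{2}} = \frac{1}{136 + \left(406 \left(-6\right) - 3\right)^{2}} = \frac{1}{136 + \left(-2436 - 3\right)^{2}} = \frac{1}{136 + \left(-2439\right)^{2}} = \frac{1}{136 + 5948721} = \frac{1}{5948857}$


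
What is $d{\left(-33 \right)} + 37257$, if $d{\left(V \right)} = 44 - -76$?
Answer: $37377$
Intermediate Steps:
$d{\left(V \right)} = 120$ ($d{\left(V \right)} = 44 + 76 = 120$)
$d{\left(-33 \right)} + 37257 = 120 + 37257 = 37377$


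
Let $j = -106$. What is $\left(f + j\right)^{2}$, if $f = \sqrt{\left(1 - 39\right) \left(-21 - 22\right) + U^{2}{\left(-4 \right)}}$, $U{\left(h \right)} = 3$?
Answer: $\left(106 - \sqrt{1643}\right)^{2} \approx 4285.8$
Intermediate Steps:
$f = \sqrt{1643}$ ($f = \sqrt{\left(1 - 39\right) \left(-21 - 22\right) + 3^{2}} = \sqrt{\left(-38\right) \left(-43\right) + 9} = \sqrt{1634 + 9} = \sqrt{1643} \approx 40.534$)
$\left(f + j\right)^{2} = \left(\sqrt{1643} - 106\right)^{2} = \left(-106 + \sqrt{1643}\right)^{2}$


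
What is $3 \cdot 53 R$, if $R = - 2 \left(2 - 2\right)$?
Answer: $0$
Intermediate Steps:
$R = 0$ ($R = \left(-2\right) 0 = 0$)
$3 \cdot 53 R = 3 \cdot 53 \cdot 0 = 159 \cdot 0 = 0$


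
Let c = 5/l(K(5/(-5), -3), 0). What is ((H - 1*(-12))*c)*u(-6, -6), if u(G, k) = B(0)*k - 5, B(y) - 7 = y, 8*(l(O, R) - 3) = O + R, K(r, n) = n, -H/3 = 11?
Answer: 1880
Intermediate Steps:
H = -33 (H = -3*11 = -33)
l(O, R) = 3 + O/8 + R/8 (l(O, R) = 3 + (O + R)/8 = 3 + (O/8 + R/8) = 3 + O/8 + R/8)
B(y) = 7 + y
c = 40/21 (c = 5/(3 + (⅛)*(-3) + (⅛)*0) = 5/(3 - 3/8 + 0) = 5/(21/8) = 5*(8/21) = 40/21 ≈ 1.9048)
u(G, k) = -5 + 7*k (u(G, k) = (7 + 0)*k - 5 = 7*k - 5 = -5 + 7*k)
((H - 1*(-12))*c)*u(-6, -6) = ((-33 - 1*(-12))*(40/21))*(-5 + 7*(-6)) = ((-33 + 12)*(40/21))*(-5 - 42) = -21*40/21*(-47) = -40*(-47) = 1880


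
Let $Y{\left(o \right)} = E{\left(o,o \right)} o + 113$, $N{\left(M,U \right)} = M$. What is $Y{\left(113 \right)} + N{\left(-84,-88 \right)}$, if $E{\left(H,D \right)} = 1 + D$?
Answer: $12911$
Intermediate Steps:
$Y{\left(o \right)} = 113 + o \left(1 + o\right)$ ($Y{\left(o \right)} = \left(1 + o\right) o + 113 = o \left(1 + o\right) + 113 = 113 + o \left(1 + o\right)$)
$Y{\left(113 \right)} + N{\left(-84,-88 \right)} = \left(113 + 113 \left(1 + 113\right)\right) - 84 = \left(113 + 113 \cdot 114\right) - 84 = \left(113 + 12882\right) - 84 = 12995 - 84 = 12911$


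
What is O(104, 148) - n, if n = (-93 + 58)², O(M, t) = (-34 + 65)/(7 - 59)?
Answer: -63731/52 ≈ -1225.6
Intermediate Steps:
O(M, t) = -31/52 (O(M, t) = 31/(-52) = 31*(-1/52) = -31/52)
n = 1225 (n = (-35)² = 1225)
O(104, 148) - n = -31/52 - 1*1225 = -31/52 - 1225 = -63731/52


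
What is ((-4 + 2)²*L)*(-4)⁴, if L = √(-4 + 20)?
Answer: 4096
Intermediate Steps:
L = 4 (L = √16 = 4)
((-4 + 2)²*L)*(-4)⁴ = ((-4 + 2)²*4)*(-4)⁴ = ((-2)²*4)*256 = (4*4)*256 = 16*256 = 4096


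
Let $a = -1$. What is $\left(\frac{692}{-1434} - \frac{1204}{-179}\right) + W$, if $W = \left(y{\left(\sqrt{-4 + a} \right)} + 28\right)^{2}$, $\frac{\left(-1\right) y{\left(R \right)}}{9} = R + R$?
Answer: $- \frac{106493414}{128343} - 1008 i \sqrt{5} \approx -829.76 - 2254.0 i$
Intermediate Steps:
$y{\left(R \right)} = - 18 R$ ($y{\left(R \right)} = - 9 \left(R + R\right) = - 9 \cdot 2 R = - 18 R$)
$W = \left(28 - 18 i \sqrt{5}\right)^{2}$ ($W = \left(- 18 \sqrt{-4 - 1} + 28\right)^{2} = \left(- 18 \sqrt{-5} + 28\right)^{2} = \left(- 18 i \sqrt{5} + 28\right)^{2} = \left(28 - 18 i \sqrt{5}\right)^{2} \approx -836.0 - 2254.0 i$)
$\left(\frac{692}{-1434} - \frac{1204}{-179}\right) + W = \left(\frac{692}{-1434} - \frac{1204}{-179}\right) - \left(836 + 1008 i \sqrt{5}\right) = \left(692 \left(- \frac{1}{1434}\right) - - \frac{1204}{179}\right) - \left(836 + 1008 i \sqrt{5}\right) = \left(- \frac{346}{717} + \frac{1204}{179}\right) - \left(836 + 1008 i \sqrt{5}\right) = \frac{801334}{128343} - \left(836 + 1008 i \sqrt{5}\right) = - \frac{106493414}{128343} - 1008 i \sqrt{5}$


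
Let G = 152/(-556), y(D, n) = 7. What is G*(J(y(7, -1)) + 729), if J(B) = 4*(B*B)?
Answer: -35150/139 ≈ -252.88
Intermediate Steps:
J(B) = 4*B²
G = -38/139 (G = 152*(-1/556) = -38/139 ≈ -0.27338)
G*(J(y(7, -1)) + 729) = -38*(4*7² + 729)/139 = -38*(4*49 + 729)/139 = -38*(196 + 729)/139 = -38/139*925 = -35150/139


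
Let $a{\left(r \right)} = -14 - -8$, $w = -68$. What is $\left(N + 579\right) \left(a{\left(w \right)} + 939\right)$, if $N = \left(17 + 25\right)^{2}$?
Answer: $2186019$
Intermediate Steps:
$N = 1764$ ($N = 42^{2} = 1764$)
$a{\left(r \right)} = -6$ ($a{\left(r \right)} = -14 + 8 = -6$)
$\left(N + 579\right) \left(a{\left(w \right)} + 939\right) = \left(1764 + 579\right) \left(-6 + 939\right) = 2343 \cdot 933 = 2186019$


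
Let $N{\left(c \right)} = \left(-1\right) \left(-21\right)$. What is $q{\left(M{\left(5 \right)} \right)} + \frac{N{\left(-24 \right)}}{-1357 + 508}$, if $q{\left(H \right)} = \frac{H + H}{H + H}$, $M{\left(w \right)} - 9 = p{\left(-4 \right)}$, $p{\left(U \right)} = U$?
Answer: $\frac{276}{283} \approx 0.97526$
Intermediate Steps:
$M{\left(w \right)} = 5$ ($M{\left(w \right)} = 9 - 4 = 5$)
$N{\left(c \right)} = 21$
$q{\left(H \right)} = 1$ ($q{\left(H \right)} = \frac{2 H}{2 H} = 2 H \frac{1}{2 H} = 1$)
$q{\left(M{\left(5 \right)} \right)} + \frac{N{\left(-24 \right)}}{-1357 + 508} = 1 + \frac{21}{-1357 + 508} = 1 + \frac{21}{-849} = 1 + 21 \left(- \frac{1}{849}\right) = 1 - \frac{7}{283} = \frac{276}{283}$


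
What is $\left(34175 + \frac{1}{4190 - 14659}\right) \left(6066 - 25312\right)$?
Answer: $- \frac{6885796812204}{10469} \approx -6.5773 \cdot 10^{8}$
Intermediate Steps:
$\left(34175 + \frac{1}{4190 - 14659}\right) \left(6066 - 25312\right) = \left(34175 + \frac{1}{-10469}\right) \left(-19246\right) = \left(34175 - \frac{1}{10469}\right) \left(-19246\right) = \frac{357778074}{10469} \left(-19246\right) = - \frac{6885796812204}{10469}$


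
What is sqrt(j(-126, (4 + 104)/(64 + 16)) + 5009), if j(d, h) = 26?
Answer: sqrt(5035) ≈ 70.958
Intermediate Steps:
sqrt(j(-126, (4 + 104)/(64 + 16)) + 5009) = sqrt(26 + 5009) = sqrt(5035)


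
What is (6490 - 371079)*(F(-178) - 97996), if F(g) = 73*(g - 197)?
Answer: 45708887519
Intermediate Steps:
F(g) = -14381 + 73*g (F(g) = 73*(-197 + g) = -14381 + 73*g)
(6490 - 371079)*(F(-178) - 97996) = (6490 - 371079)*((-14381 + 73*(-178)) - 97996) = -364589*((-14381 - 12994) - 97996) = -364589*(-27375 - 97996) = -364589*(-125371) = 45708887519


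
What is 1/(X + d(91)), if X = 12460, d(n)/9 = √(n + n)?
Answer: 890/11088347 - 9*√182/155236858 ≈ 7.9482e-5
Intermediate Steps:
d(n) = 9*√2*√n (d(n) = 9*√(n + n) = 9*√(2*n) = 9*(√2*√n) = 9*√2*√n)
1/(X + d(91)) = 1/(12460 + 9*√2*√91) = 1/(12460 + 9*√182)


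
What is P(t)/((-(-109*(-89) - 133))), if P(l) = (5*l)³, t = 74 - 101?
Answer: 2460375/9568 ≈ 257.15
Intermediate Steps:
t = -27
P(l) = 125*l³
P(t)/((-(-109*(-89) - 133))) = (125*(-27)³)/((-(-109*(-89) - 133))) = (125*(-19683))/((-(9701 - 133))) = -2460375/((-1*9568)) = -2460375/(-9568) = -2460375*(-1/9568) = 2460375/9568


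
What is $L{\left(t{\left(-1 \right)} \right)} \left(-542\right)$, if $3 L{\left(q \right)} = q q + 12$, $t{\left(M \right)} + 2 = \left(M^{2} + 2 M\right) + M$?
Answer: $- \frac{15176}{3} \approx -5058.7$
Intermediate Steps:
$t{\left(M \right)} = -2 + M^{2} + 3 M$ ($t{\left(M \right)} = -2 + \left(\left(M^{2} + 2 M\right) + M\right) = -2 + \left(M^{2} + 3 M\right) = -2 + M^{2} + 3 M$)
$L{\left(q \right)} = 4 + \frac{q^{2}}{3}$ ($L{\left(q \right)} = \frac{q q + 12}{3} = \frac{q^{2} + 12}{3} = \frac{12 + q^{2}}{3} = 4 + \frac{q^{2}}{3}$)
$L{\left(t{\left(-1 \right)} \right)} \left(-542\right) = \left(4 + \frac{\left(-2 + \left(-1\right)^{2} + 3 \left(-1\right)\right)^{2}}{3}\right) \left(-542\right) = \left(4 + \frac{\left(-2 + 1 - 3\right)^{2}}{3}\right) \left(-542\right) = \left(4 + \frac{\left(-4\right)^{2}}{3}\right) \left(-542\right) = \left(4 + \frac{1}{3} \cdot 16\right) \left(-542\right) = \left(4 + \frac{16}{3}\right) \left(-542\right) = \frac{28}{3} \left(-542\right) = - \frac{15176}{3}$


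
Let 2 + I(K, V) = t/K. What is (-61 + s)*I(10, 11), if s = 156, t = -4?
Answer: -228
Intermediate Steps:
I(K, V) = -2 - 4/K
(-61 + s)*I(10, 11) = (-61 + 156)*(-2 - 4/10) = 95*(-2 - 4*⅒) = 95*(-2 - ⅖) = 95*(-12/5) = -228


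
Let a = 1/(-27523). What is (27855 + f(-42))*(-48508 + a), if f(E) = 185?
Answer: -37435802607400/27523 ≈ -1.3602e+9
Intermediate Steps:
a = -1/27523 ≈ -3.6333e-5
(27855 + f(-42))*(-48508 + a) = (27855 + 185)*(-48508 - 1/27523) = 28040*(-1335085685/27523) = -37435802607400/27523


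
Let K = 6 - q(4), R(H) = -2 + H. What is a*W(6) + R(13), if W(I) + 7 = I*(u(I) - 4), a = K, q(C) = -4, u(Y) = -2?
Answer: -419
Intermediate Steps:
K = 10 (K = 6 - 1*(-4) = 6 + 4 = 10)
a = 10
W(I) = -7 - 6*I (W(I) = -7 + I*(-2 - 4) = -7 + I*(-6) = -7 - 6*I)
a*W(6) + R(13) = 10*(-7 - 6*6) + (-2 + 13) = 10*(-7 - 36) + 11 = 10*(-43) + 11 = -430 + 11 = -419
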